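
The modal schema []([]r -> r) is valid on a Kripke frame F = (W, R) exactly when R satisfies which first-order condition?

Suppose □(□r→r) is valid. Take Rxy and set V(r)={w : Ryw}. Then at y, □r holds; since □(□r→r) at x, □r→r at y, so r at y, i.e. Ryy.
The converse is a direct semantic check.
So the correspondent is shift-reflexivity.

shift-reflexivity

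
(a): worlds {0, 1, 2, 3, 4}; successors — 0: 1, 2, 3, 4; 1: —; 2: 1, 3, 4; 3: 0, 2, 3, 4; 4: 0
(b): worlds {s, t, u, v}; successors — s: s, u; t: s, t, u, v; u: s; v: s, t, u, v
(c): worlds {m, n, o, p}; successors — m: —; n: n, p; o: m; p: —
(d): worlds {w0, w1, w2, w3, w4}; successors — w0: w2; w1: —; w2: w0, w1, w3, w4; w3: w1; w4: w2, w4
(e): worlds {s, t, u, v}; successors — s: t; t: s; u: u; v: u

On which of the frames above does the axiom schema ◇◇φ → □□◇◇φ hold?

(e)

The schema corresponds to a generalized confluence (Geach) condition: ∀x ∀y ∀z ((xR²y ∧ xR²z) → ∃w (y = w ∧ zR²w)).
(a): fails — 0R²0, 0R²1 but no w with 0=w and 1R²w.
(b): fails — tR²t, tR²s but no w with t=w and sR²w.
(c): fails — nR²n, nR²p but no w with n=w and pR²w.
(d): fails — w0R²w0, w0R²w1 but no w with w0=w and w1R²w.
(e): condition met.
Valid on: (e).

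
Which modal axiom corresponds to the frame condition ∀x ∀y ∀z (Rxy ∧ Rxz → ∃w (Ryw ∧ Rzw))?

This is convergence; the standard corresponding axiom is .2: ◇□ψ → □◇ψ.
Suppose ◇□ψ→□◇ψ is valid. Take Rxy, Rxz and set V(ψ)={w : Ryw}. Then □ψ at y so ◇□ψ at x, so □◇ψ at x, so ◇ψ at z, giving w with Rzw and Ryw.

◇□ψ → □◇ψ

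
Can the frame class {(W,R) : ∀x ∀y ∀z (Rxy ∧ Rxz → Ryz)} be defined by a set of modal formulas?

Definable; ◇q → □◇q defines it

The condition is the Euclidean property. A defining modal formula is ◇q → □◇q.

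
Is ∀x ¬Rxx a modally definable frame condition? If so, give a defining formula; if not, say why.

Modal frame validity is preserved under surjective bounded morphisms.
The 5-cycle (worlds 0,1,2,3,4 with 0→1→2→3→4→0) is irreflexive, and the map sending every world to a single reflexive point • is a surjective bounded morphism (forth: every edge maps to (•,•); back: every world has a successor). So any modal formula valid on the 5-cycle is also valid on the reflexive point, which is not irreflexive.
So the class is not modally definable.

No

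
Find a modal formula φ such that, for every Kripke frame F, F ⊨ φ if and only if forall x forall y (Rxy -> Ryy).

□(□p → p)

The condition is shift-reflexivity. The T□ schema □(□p → p) defines it.
Suppose □(□p→p) is valid. Take Rxy and set V(p)={w : Ryw}. Then at y, □p holds; since □(□p→p) at x, □p→p at y, so p at y, i.e. Ryy.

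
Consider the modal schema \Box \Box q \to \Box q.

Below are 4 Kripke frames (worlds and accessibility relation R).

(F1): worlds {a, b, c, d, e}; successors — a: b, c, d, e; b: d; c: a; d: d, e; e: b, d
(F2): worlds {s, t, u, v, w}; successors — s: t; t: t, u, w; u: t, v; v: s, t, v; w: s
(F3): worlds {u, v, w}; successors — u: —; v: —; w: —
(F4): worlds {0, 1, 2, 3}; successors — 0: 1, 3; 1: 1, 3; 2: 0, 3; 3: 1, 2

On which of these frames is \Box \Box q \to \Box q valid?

This is the axiom for density; its first-order frame correspondent is \forall x \forall y (Rxy \to \exists z (Rxz \wedge Rzy)).
(F1): fails — Reb but no z with Rez and Rzb.
(F2): fails — Rws but no z with Rwz and Rzs.
(F3): ✓.
(F4): fails — R32 but no z with R3z and Rz2.
Valid on: (F3).

(F3)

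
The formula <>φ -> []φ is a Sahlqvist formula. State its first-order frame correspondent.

Suppose ◇φ→□φ is valid. Take Rxy, Rxz and set V(φ)={y}. Then ◇φ at x, so □φ at x, so φ at z, i.e. z=y.
Conversely, on a frame with partial functionality the schema holds at every world under every valuation.
Frame condition: forall x forall y forall z (Rxy & Rxz -> y = z).

partial functionality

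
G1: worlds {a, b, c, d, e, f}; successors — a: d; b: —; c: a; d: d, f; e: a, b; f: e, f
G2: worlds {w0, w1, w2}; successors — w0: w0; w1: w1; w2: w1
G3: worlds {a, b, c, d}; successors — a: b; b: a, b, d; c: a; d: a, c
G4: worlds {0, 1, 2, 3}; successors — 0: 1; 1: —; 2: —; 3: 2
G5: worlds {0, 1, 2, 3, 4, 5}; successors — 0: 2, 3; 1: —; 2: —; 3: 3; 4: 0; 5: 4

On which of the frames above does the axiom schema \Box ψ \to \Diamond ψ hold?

G2, G3

Frame correspondent (Sahlqvist): \forall x \exists y Rxy — i.e. seriality.
G1: fails — world b has no successor.
G2: satisfies the condition.
G3: satisfies the condition.
G4: fails — world 1 has no successor.
G5: fails — world 1 has no successor.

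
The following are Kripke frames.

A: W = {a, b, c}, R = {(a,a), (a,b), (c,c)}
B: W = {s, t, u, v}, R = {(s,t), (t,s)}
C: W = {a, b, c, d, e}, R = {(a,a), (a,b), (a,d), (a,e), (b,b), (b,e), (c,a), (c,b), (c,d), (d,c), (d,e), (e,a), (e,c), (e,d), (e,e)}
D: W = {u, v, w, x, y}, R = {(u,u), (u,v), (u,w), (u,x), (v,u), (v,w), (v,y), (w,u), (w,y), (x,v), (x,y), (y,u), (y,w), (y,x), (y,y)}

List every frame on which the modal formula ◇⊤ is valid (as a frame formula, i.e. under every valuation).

Frame correspondent (Sahlqvist): ∀x ∃y Rxy — i.e. seriality.
A: fails — world b has no successor.
B: fails — world u has no successor.
C: satisfies the condition.
D: satisfies the condition.
Valid on: C, D.

C, D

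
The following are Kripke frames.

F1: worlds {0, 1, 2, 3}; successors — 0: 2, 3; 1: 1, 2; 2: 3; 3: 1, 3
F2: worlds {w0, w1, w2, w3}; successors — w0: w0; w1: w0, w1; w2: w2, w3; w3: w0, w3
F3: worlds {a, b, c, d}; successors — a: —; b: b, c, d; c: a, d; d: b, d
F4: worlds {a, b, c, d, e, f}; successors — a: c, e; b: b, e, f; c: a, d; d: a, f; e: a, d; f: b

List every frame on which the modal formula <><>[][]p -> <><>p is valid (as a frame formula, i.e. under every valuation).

F1, F2

The schema corresponds to a generalized confluence (Geach) condition: forall x forall y (x R^2 y -> exists w (y R^2 w & x R^2 w)).
F1: holds.
F2: holds.
F3: fails — bR²a but no w with aR²w and bR²w.
F4: fails — aR²d but no w with dR²w and aR²w.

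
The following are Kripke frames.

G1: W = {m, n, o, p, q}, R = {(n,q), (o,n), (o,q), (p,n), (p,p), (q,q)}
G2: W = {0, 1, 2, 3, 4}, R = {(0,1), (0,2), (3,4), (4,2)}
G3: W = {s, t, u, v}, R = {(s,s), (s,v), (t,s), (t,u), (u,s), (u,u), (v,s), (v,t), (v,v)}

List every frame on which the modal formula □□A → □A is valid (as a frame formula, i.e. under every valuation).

This is the axiom for density; its first-order frame correspondent is ∀x ∀y (Rxy → ∃z (Rxz ∧ Rzy)).
G1: fails — Ron but no z with Roz and Rzn.
G2: fails — R01 but no z with R0z and Rz1.
G3: ✓.
Valid on: G3.

G3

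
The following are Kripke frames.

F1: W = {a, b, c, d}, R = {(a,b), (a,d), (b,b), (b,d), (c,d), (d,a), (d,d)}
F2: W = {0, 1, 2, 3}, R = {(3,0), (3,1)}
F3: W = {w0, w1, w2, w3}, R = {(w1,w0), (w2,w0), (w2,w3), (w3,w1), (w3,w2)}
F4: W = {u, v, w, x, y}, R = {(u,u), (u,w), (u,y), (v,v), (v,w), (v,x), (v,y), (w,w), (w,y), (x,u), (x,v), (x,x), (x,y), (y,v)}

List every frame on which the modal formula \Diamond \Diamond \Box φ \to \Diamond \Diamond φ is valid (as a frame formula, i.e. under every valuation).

This is the axiom for a generalized confluence (Geach) condition; its first-order frame correspondent is \forall x \forall y (x R^2 y \to \exists w (yRw \wedge x R^2 w)).
F1: satisfies the condition.
F2: satisfies the condition.
F3: fails — w2R²w1 but no w with w1Rw and w2R²w.
F4: satisfies the condition.

F1, F2, F4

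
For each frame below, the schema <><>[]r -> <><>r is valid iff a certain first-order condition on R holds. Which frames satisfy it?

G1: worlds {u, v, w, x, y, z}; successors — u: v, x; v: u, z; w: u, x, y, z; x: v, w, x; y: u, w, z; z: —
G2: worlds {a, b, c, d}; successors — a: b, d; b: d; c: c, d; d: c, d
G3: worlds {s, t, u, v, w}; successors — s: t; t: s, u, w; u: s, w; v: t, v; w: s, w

G2

The schema corresponds to a generalized confluence (Geach) condition: forall x forall y (x R^2 y -> exists w (yRw & x R^2 w)).
G1: fails — uR²z but no t with zRt and uR²t.
G2: satisfies the condition.
G3: fails — sR²s but no w* with sRw* and sR²w*.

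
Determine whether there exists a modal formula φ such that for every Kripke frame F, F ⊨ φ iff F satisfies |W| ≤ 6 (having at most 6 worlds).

Not modally definable

Any modally definable frame class is closed under disjoint unions.
Any modal formula valid on each of 7 disjoint one-world frames is valid on their disjoint union (validity is preserved under disjoint unions). Each one-world frame has |W|=1≤6, but the union has |W|=7.
So no modal formula (or set of formulas) defines exactly the |W|≤6 frames.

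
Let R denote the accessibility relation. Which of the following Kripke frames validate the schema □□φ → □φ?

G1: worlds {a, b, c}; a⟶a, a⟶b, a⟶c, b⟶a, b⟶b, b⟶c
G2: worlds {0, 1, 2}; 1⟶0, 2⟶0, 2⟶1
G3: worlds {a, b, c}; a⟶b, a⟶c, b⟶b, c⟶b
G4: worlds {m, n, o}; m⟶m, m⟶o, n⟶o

This is the axiom for density; its first-order frame correspondent is ∀x ∀y (Rxy → ∃z (Rxz ∧ Rzy)).
G1: holds.
G2: fails — R10 but no z with R1z and Rz0.
G3: fails — Rac but no z with Raz and Rzc.
G4: fails — Rno but no z with Rnz and Rzo.

G1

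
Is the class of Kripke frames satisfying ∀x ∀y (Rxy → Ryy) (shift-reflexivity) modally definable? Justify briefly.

Yes: it is shift-reflexivity, defined by the T□ schema □(□p → p).
Suppose □(□p→p) is valid. Take Rxy and set V(p)={w : Ryw}. Then at y, □p holds; since □(□p→p) at x, □p→p at y, so p at y, i.e. Ryy.

Yes, by □(□p → p)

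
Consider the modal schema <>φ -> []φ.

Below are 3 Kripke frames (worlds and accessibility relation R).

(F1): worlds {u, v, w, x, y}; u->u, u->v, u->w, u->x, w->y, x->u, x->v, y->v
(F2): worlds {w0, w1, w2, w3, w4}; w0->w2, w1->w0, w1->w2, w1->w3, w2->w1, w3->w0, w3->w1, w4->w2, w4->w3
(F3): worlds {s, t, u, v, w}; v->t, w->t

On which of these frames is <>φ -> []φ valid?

(F3)

Frame correspondent (Sahlqvist): forall x forall y forall z (Rxy & Rxz -> y = z) — i.e. partial functionality.
(F1): fails — u sees both u and v.
(F2): fails — w1 sees both w0 and w2.
(F3): holds.
Valid on: (F3).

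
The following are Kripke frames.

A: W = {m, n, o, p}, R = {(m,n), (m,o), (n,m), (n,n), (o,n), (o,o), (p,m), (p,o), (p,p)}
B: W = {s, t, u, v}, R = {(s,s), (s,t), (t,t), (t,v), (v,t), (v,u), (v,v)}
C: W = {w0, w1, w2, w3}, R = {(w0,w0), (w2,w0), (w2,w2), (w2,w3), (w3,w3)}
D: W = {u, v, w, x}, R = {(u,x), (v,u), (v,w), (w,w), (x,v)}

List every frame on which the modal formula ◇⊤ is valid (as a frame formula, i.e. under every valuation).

The schema corresponds to seriality: ∀x ∃y Rxy.
A: satisfies the condition.
B: fails — world u has no successor.
C: fails — world w1 has no successor.
D: satisfies the condition.
Valid on: A, D.

A, D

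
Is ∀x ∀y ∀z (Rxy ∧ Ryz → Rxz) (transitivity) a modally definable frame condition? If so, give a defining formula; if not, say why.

This is a Sahlqvist condition; the 4 axiom □q → □□q defines it.

Definable; □q → □□q defines it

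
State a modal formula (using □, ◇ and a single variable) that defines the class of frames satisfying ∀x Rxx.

□p → p

A defining formula is □p → p (the T axiom).
Suppose □p→p is valid. At any x set V(p)={w : Rxw}. Then □p holds at x, so p holds at x, i.e. Rxx.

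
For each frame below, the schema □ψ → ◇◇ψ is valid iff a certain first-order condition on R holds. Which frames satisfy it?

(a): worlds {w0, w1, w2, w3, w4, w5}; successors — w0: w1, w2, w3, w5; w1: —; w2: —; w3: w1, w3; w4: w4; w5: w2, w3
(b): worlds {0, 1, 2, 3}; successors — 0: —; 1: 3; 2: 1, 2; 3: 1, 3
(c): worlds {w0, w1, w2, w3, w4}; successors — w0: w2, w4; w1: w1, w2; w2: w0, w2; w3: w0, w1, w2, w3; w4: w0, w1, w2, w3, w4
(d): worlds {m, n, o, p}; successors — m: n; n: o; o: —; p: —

(c)

The schema corresponds to a generalized confluence (Geach) condition: ∀x ∃w (xRw ∧ xR²w).
(a): fails — at w1 but no w with w1Rw and w1R²w.
(b): fails — at 0 but no w with 0Rw and 0R²w.
(c): satisfies the condition.
(d): fails — at m but no w with mRw and mR²w.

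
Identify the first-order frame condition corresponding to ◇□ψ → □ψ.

The Euclidean property

Replacing ψ by ¬ψ and contraposing gives the equivalent schema ◇ψ → □◇ψ.
Suppose ◇ψ→□◇ψ is valid. Take Rxy, Rxz and set V(ψ)={y}. Then ◇ψ at x, so □◇ψ at x, so ◇ψ at z, so some w with Rzw has ψ; w=y, i.e. Rzy. By symmetry of the argument, Ryz.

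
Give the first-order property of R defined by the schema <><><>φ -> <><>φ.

This is a Sahlqvist (Geach-type) schema ◇^3□^0φ → □^0◇^2φ.
Minimal-valuation argument: fix x; take any y with xR^3y and any z with xR^0z. Set V(φ) to the set of worlds R-reachable from y in exactly 0 steps. Then □^0φ holds at y, so the antecedent holds at x; validity forces ◇^2φ at z, giving a w with zR^2w and yR^0w.
First-order correspondent: forall x forall y (x R^3 y -> exists w (y = w & x R^2 w)).

forall x forall y (x R^3 y -> exists w (y = w & x R^2 w))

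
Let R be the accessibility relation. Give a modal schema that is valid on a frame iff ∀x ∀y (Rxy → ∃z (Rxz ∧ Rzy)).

The condition is density. The C4 schema □□p → □p defines it.
Suppose □□p→□p is valid. Take Rxy and set V(p)={w : xR²w}. Then □□p at x, so □p at x, so p at y, i.e. ∃z(Rxz∧Rzy).

□□p → □p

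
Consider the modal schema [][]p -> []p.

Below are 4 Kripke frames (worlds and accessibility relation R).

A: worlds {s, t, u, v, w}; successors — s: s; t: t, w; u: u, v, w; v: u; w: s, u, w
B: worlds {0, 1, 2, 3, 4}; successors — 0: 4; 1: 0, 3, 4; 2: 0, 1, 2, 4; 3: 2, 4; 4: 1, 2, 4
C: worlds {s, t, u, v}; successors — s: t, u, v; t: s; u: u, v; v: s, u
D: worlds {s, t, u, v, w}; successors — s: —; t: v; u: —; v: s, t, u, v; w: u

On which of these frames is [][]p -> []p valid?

This is the axiom for density; its first-order frame correspondent is forall x forall y (Rxy -> exists z (Rxz & Rzy)).
A: holds.
B: fails — R10 but no z with R1z and Rz0.
C: fails — Rts but no z with Rtz and Rzs.
D: fails — Rwu but no z with Rwz and Rzu.
Valid on: A.

A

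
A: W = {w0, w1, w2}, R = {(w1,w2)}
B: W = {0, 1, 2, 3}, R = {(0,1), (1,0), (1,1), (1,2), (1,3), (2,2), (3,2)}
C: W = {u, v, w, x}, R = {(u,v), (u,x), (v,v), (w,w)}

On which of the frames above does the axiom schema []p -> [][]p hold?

This is the axiom for transitivity; its first-order frame correspondent is forall x forall y forall z (Rxy & Ryz -> Rxz).
A: ✓.
B: fails — R01 and R10 but not R00.
C: ✓.
Valid on: A, C.

A, C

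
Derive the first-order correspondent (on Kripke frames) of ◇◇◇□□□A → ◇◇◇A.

∀x ∀y (xR³y → ∃w (yR³w ∧ xR³w))

This is a Sahlqvist (Geach-type) schema ◇^3□^3A → □^0◇^3A.
First-order correspondent: ∀x ∀y (xR³y → ∃w (yR³w ∧ xR³w)).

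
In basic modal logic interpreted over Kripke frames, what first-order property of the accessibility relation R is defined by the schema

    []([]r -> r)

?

Suppose □(□r→r) is valid. Take Rxy and set V(r)={w : Ryw}. Then at y, □r holds; since □(□r→r) at x, □r→r at y, so r at y, i.e. Ryy.
Conversely, any frame satisfying forall x forall y (Rxy -> Ryy) validates the schema.
Frame condition: forall x forall y (Rxy -> Ryy).

Shift-reflexivity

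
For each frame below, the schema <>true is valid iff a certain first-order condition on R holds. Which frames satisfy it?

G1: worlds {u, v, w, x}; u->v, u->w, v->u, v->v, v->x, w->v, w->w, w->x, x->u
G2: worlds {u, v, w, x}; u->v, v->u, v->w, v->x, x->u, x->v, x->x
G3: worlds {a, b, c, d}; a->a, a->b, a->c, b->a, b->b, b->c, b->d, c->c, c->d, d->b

Frame correspondent (Sahlqvist): forall x exists y Rxy — i.e. seriality.
G1: condition met.
G2: fails — world w has no successor.
G3: condition met.

G1, G3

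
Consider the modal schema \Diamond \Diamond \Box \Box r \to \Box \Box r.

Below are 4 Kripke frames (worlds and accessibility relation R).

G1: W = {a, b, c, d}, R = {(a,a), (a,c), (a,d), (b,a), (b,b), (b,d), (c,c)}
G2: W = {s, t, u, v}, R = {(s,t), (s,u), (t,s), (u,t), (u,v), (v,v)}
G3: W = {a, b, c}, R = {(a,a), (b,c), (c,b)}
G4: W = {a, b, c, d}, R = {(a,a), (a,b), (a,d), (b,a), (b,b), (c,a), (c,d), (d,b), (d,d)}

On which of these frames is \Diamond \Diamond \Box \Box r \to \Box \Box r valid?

This is the axiom for a generalized confluence (Geach) condition; its first-order frame correspondent is \forall x \forall y \forall z ((x R^2 y \wedge x R^2 z) \to \exists w (y R^2 w \wedge z = w)).
G1: fails — aR²c, aR²a but no w with cR²w and a=w.
G2: fails — sR²t, sR²s but no w with tR²w and s=w.
G3: condition met.
G4: condition met.
Valid on: G3, G4.

G3, G4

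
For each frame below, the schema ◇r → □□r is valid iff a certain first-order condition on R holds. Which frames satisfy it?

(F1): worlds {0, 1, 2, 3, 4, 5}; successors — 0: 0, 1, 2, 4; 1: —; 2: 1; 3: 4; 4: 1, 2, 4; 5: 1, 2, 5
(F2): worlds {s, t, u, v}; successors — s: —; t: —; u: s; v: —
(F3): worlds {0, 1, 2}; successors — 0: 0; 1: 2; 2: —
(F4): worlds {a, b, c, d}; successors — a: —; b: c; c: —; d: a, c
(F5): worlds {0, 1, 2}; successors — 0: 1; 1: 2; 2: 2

Frame correspondent (Sahlqvist): ∀x ∀y ∀z ((xRy ∧ xR²z) → ∃w (y = w ∧ z = w)) — i.e. a generalized confluence (Geach) condition.
(F1): fails — 0R0, 0R²1 but 0 ≠ 1.
(F2): holds.
(F3): holds.
(F4): holds.
(F5): fails — 0R1, 0R²2 but 1 ≠ 2.

(F2), (F3), (F4)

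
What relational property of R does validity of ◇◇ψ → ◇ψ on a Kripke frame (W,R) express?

This is frame-equivalent to □ψ → □□ψ (substitute ¬ψ for ψ and contrapose).
Suppose □ψ→□□ψ is valid. Take Rxy, Ryz and set V(ψ)={w : Rxw}. Then □ψ at x, so □□ψ at x, so □ψ at y, so ψ at z, i.e. Rxz.

transitivity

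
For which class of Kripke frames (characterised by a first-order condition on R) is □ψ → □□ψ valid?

transitivity: ∀x ∀y ∀z (Rxy ∧ Ryz → Rxz)

Suppose □ψ→□□ψ is valid. Take Rxy, Ryz and set V(ψ)={w : Rxw}. Then □ψ at x, so □□ψ at x, so □ψ at y, so ψ at z, i.e. Rxz.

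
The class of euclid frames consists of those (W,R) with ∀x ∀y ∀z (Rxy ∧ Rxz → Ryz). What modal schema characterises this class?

◇r → □◇r

The condition is the Euclidean property. The 5 schema ◇r → □◇r defines it.
Suppose ◇r→□◇r is valid. Take Rxy, Rxz and set V(r)={y}. Then ◇r at x, so □◇r at x, so ◇r at z, so some w with Rzw has r; w=y, i.e. Rzy. By symmetry of the argument, Ryz.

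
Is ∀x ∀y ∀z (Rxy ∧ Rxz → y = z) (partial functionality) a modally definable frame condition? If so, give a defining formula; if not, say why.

The condition is partial functionality. A defining modal formula is ◇r → □r.
Suppose ◇r→□r is valid. Take Rxy, Rxz and set V(r)={y}. Then ◇r at x, so □r at x, so r at z, i.e. z=y.

Yes, by ◇r → □r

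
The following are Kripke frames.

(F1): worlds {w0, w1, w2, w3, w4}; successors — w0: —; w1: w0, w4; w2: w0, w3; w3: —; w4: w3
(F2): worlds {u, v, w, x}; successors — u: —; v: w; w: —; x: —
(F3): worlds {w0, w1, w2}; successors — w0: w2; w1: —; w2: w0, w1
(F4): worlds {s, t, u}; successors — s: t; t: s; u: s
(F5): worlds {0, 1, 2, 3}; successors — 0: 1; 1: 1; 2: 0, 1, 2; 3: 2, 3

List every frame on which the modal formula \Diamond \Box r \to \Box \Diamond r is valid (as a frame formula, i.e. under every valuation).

The schema corresponds to convergence: \forall x \forall y \forall z (Rxy \wedge Rxz \to \exists w (Ryw \wedge Rzw)).
(F1): fails — Rw1w0 and Rw1w0 but w0 and w0 have no common successor.
(F2): fails — Rvw and Rvw but w and w have no common successor.
(F3): fails — Rw2w0 and Rw2w1 but w0 and w1 have no common successor.
(F4): satisfies the condition.
(F5): satisfies the condition.
Valid on: (F4), (F5).

(F4), (F5)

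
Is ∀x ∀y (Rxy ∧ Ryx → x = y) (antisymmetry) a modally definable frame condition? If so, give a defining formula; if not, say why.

Not modally definable

Any modally definable frame class is closed under surjective bounded morphisms.
The 8-cycle (worlds 0,1,2,3,4,5,6,7 with 0→1→2→3→4→5→6→7→0) is antisymmetric. Sending even-indexed worlds to • and odd-indexed worlds to ∘ is a surjective bounded morphism onto the two-world frame with •↔∘, which is not antisymmetric.
So no modal formula (or set of formulas) defines exactly the antisymmetric frames.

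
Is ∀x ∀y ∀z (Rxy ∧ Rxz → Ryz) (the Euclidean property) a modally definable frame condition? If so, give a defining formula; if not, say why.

Yes — defined by ◇r → □◇r

Yes: it is the Euclidean property, defined by the 5 schema ◇r → □◇r.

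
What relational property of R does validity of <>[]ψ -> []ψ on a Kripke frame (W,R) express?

Equivalently (dual form): ◇ψ → □◇ψ.
Suppose ◇ψ→□◇ψ is valid. Take Rxy, Rxz and set V(ψ)={y}. Then ◇ψ at x, so □◇ψ at x, so ◇ψ at z, so some w with Rzw has ψ; w=y, i.e. Rzy. By symmetry of the argument, Ryz.
The converse is a direct semantic check.
So the correspondent is the Euclidean property.

the Euclidean property: forall x forall y forall z (Rxy & Rxz -> Ryz)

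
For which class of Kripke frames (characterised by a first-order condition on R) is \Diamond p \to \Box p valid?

This is the CD axiom.
Its frame correspondent is partial functionality — \forall x \forall y \forall z (Rxy \wedge Rxz \to y = z).

partial functionality: \forall x \forall y \forall z (Rxy \wedge Rxz \to y = z)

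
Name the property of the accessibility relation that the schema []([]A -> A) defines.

Suppose □(□A→A) is valid. Take Rxy and set V(A)={w : Ryw}. Then at y, □A holds; since □(□A→A) at x, □A→A at y, so A at y, i.e. Ryy.
The converse is a direct semantic check.
So the correspondent is shift-reflexivity.

shift-reflexivity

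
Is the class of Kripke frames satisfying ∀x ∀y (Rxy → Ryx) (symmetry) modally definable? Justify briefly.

Yes, by r → □◇r

The condition is symmetry. A defining modal formula is r → □◇r.
Suppose r→□◇r is valid. Take Rxy and set V(r)={x}. Then r at x, so □◇r at x, so ◇r at y, so some z with Ryz has r; z=x, i.e. Ryx.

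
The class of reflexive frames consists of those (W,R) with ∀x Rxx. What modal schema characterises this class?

A defining formula is □ψ → ψ (the T axiom).

□ψ → ψ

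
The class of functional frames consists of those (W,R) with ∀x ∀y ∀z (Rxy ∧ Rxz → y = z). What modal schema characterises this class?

A defining formula is ◇r → □r (the CD axiom).
Suppose ◇r→□r is valid. Take Rxy, Rxz and set V(r)={y}. Then ◇r at x, so □r at x, so r at z, i.e. z=y.

◇r → □r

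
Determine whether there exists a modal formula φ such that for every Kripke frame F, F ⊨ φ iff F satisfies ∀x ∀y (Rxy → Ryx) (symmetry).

Yes: it is symmetry, defined by the B schema q → □◇q.
Suppose q→□◇q is valid. Take Rxy and set V(q)={x}. Then q at x, so □◇q at x, so ◇q at y, so some z with Ryz has q; z=x, i.e. Ryx.

Definable; q → □◇q defines it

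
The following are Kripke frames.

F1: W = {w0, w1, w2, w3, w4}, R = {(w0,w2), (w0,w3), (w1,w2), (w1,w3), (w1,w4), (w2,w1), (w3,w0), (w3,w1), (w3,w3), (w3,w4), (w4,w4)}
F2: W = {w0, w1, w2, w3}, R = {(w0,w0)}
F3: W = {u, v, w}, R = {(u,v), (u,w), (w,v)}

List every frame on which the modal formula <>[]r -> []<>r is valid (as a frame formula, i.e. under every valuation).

Frame correspondent (Sahlqvist): forall x forall y forall z (Rxy & Rxz -> exists w (Ryw & Rzw)) — i.e. convergence.
F1: fails — Rw1w2 and Rw1w4 but w2 and w4 have no common successor.
F2: condition met.
F3: fails — Ruv and Ruv but v and v have no common successor.

F2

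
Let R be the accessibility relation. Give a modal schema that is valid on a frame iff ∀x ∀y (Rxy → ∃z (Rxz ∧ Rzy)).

The condition is density. The C4 schema □□q → □q defines it.
Suppose □□q→□q is valid. Take Rxy and set V(q)={w : xR²w}. Then □□q at x, so □q at x, so q at y, i.e. ∃z(Rxz∧Rzy).

□□q → □q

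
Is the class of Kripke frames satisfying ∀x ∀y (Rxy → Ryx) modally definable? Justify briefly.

Yes — defined by p → □◇p

This is a Sahlqvist condition; the B axiom p → □◇p defines it.
Suppose p→□◇p is valid. Take Rxy and set V(p)={x}. Then p at x, so □◇p at x, so ◇p at y, so some z with Ryz has p; z=x, i.e. Ryx.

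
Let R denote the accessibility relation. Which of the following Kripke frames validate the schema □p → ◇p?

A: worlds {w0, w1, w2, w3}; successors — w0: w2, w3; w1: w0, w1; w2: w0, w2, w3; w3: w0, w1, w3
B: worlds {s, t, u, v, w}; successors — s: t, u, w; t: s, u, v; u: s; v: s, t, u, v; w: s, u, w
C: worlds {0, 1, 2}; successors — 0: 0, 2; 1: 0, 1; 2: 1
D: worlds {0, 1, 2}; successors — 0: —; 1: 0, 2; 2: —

A, B, C

The schema corresponds to seriality: ∀x ∃y Rxy.
A: satisfies the condition.
B: satisfies the condition.
C: satisfies the condition.
D: fails — world 0 has no successor.
Valid on: A, B, C.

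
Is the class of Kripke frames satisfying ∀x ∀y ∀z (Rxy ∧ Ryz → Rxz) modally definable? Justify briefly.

Yes, by □q → □□q

Yes: it is transitivity, defined by the 4 schema □q → □□q.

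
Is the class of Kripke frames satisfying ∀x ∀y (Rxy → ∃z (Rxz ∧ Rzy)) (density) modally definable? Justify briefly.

Yes: it is density, defined by the C4 schema □□q → □q.
Suppose □□q→□q is valid. Take Rxy and set V(q)={w : xR²w}. Then □□q at x, so □q at x, so q at y, i.e. ∃z(Rxz∧Rzy).

Yes, by □□q → □q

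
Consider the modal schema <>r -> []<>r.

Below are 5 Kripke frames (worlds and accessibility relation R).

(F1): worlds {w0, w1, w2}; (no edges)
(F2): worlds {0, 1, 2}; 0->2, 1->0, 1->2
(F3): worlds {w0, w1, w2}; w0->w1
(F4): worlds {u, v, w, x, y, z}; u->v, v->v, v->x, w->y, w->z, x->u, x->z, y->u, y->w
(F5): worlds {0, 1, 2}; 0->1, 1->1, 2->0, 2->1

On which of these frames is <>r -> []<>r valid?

This is the axiom for the Euclidean property; its first-order frame correspondent is forall x forall y forall z (Rxy & Rxz -> Ryz).
(F1): ✓.
(F2): fails — R02 and R02 but not R22.
(F3): fails — Rw0w1 and Rw0w1 but not Rw1w1.
(F4): fails — Rvx and Rvv but not Rxv.
(F5): fails — R20 and R20 but not R00.
Valid on: (F1).

(F1)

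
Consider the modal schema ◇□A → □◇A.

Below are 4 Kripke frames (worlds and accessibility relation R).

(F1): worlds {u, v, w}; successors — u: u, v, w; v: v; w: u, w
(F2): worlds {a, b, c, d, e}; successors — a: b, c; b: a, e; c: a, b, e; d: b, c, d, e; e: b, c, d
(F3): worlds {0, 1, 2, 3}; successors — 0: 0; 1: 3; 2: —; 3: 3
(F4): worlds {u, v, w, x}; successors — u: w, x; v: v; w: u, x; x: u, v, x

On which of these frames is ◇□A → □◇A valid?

(F3)

The schema corresponds to convergence: ∀x ∀y ∀z (Rxy ∧ Rxz → ∃w (Ryw ∧ Rzw)).
(F1): fails — Ruv and Ruw but v and w have no common successor.
(F2): fails — Rcb and Rce but b and e have no common successor.
(F3): condition met.
(F4): fails — Rxu and Rxv but u and v have no common successor.
Valid on: (F3).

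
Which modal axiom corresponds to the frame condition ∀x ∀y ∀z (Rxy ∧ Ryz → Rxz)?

A defining formula is □p → □□p (the 4 axiom).
Suppose □p→□□p is valid. Take Rxy, Ryz and set V(p)={w : Rxw}. Then □p at x, so □□p at x, so □p at y, so p at z, i.e. Rxz.

□p → □□p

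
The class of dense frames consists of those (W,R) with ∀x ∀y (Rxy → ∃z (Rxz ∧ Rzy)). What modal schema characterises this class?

□□q → □q

This is density; the standard corresponding axiom is C4: □□q → □q.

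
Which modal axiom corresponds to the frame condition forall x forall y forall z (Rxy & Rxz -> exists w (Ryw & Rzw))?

◇□ψ → □◇ψ

A defining formula is ◇□ψ → □◇ψ (the .2 axiom).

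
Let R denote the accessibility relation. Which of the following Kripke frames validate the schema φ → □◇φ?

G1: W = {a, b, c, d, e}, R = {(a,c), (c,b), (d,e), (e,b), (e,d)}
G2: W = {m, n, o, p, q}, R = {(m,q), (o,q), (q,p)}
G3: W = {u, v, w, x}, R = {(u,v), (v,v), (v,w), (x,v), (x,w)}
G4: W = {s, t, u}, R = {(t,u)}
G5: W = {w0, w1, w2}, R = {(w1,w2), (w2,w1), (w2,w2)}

G5

Frame correspondent (Sahlqvist): ∀x ∀y (Rxy → Ryx) — i.e. symmetry.
G1: fails — Reb but not Rbe.
G2: fails — Rmq but not Rqm.
G3: fails — Ruv but not Rvu.
G4: fails — Rtu but not Rut.
G5: condition met.
Valid on: G5.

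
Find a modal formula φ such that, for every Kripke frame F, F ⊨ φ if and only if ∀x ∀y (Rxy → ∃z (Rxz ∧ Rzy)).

□□p → □p

The condition is density. The C4 schema □□p → □p defines it.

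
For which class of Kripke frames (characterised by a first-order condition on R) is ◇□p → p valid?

Equivalently (dual form): p → □◇p.
Suppose p→□◇p is valid. Take Rxy and set V(p)={x}. Then p at x, so □◇p at x, so ◇p at y, so some z with Ryz has p; z=x, i.e. Ryx.
The converse is a direct semantic check.
So the correspondent is symmetry.

symmetry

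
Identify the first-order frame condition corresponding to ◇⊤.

◇⊤ holds at w iff w has a successor, so frame-validity of ◇⊤ is exactly seriality. Equivalently via □ψ → ◇ψ:
Suppose □ψ→◇ψ is valid. At any x set V(ψ)=W. Then □ψ at x, so ◇ψ at x, so x has a successor.
Conversely, any frame satisfying ∀x ∃y Rxy validates the schema.
So the correspondent is seriality.

seriality: ∀x ∃y Rxy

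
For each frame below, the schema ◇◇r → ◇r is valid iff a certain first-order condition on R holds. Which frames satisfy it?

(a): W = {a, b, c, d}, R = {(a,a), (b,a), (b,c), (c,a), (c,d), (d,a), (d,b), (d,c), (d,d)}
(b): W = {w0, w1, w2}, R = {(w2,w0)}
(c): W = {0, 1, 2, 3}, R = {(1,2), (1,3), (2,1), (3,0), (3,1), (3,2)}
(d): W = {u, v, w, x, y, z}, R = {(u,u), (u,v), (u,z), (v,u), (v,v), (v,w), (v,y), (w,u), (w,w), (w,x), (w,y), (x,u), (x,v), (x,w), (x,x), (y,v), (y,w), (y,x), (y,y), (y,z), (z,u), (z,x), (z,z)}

Frame correspondent (Sahlqvist): ∀x ∀y ∀z (Rxy ∧ Ryz → Rxz) — i.e. transitivity.
(a): fails — Rbc and Rcd but not Rbd.
(b): condition met.
(c): fails — R31 and R13 but not R33.
(d): fails — Ruv and Rvy but not Ruy.

(b)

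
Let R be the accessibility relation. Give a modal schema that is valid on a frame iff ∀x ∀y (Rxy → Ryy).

The condition is shift-reflexivity. The T□ schema □(□q → q) defines it.
Suppose □(□q→q) is valid. Take Rxy and set V(q)={w : Ryw}. Then at y, □q holds; since □(□q→q) at x, □q→q at y, so q at y, i.e. Ryy.

□(□q → q)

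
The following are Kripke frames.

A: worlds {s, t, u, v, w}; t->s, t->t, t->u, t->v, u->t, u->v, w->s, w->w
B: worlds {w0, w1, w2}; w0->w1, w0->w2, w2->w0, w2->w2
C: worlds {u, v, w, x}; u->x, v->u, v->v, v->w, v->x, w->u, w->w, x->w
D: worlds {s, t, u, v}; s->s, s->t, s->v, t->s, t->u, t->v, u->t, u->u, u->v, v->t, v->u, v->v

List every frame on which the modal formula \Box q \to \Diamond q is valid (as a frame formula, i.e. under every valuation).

Frame correspondent (Sahlqvist): \forall x \exists y Rxy — i.e. seriality.
A: fails — world s has no successor.
B: fails — world w1 has no successor.
C: ✓.
D: ✓.

C, D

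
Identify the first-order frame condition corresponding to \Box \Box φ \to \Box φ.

density

Suppose □□φ→□φ is valid. Take Rxy and set V(φ)={w : xR²w}. Then □□φ at x, so □φ at x, so φ at y, i.e. ∃z(Rxz∧Rzy).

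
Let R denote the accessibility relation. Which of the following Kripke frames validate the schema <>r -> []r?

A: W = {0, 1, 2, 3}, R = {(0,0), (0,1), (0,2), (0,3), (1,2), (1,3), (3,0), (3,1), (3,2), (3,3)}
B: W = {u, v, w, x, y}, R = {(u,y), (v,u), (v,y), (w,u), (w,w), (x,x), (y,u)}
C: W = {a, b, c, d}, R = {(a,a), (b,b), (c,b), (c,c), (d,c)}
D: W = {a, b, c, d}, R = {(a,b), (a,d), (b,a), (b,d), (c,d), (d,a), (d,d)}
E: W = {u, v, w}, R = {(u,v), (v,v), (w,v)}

This is the axiom for partial functionality; its first-order frame correspondent is forall x forall y forall z (Rxy & Rxz -> y = z).
A: fails — 0 sees both 0 and 1.
B: fails — v sees both u and y.
C: fails — c sees both b and c.
D: fails — a sees both b and d.
E: satisfies the condition.
Valid on: E.

E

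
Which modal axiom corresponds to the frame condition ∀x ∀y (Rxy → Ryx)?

ψ → □◇ψ

A defining formula is ψ → □◇ψ (the B axiom).
Suppose ψ→□◇ψ is valid. Take Rxy and set V(ψ)={x}. Then ψ at x, so □◇ψ at x, so ◇ψ at y, so some z with Ryz has ψ; z=x, i.e. Ryx.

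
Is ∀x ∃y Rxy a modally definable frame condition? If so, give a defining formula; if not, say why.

Definable; □q → ◇q defines it

This is a Sahlqvist condition; the D axiom □q → ◇q defines it.
Suppose □q→◇q is valid. At any x set V(q)=W. Then □q at x, so ◇q at x, so x has a successor.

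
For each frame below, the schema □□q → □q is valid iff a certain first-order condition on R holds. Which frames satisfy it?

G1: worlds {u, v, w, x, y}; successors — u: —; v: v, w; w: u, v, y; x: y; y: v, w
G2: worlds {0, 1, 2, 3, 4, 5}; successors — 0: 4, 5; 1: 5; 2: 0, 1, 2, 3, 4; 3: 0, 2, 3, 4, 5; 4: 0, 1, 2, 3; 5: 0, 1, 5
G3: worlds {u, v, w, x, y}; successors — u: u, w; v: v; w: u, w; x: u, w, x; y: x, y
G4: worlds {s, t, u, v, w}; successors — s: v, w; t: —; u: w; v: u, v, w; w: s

The schema corresponds to density: ∀x ∀y (Rxy → ∃z (Rxz ∧ Rzy)).
G1: fails — Rwu but no z with Rwz and Rzu.
G2: fails — R04 but no z with R0z and Rz4.
G3: holds.
G4: fails — Ruw but no z with Ruz and Rzw.
Valid on: G3.

G3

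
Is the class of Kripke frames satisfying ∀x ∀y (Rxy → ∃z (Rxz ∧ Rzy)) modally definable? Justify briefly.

Definable; □□p → □p defines it

This is a Sahlqvist condition; the C4 axiom □□p → □p defines it.
Suppose □□p→□p is valid. Take Rxy and set V(p)={w : xR²w}. Then □□p at x, so □p at x, so p at y, i.e. ∃z(Rxz∧Rzy).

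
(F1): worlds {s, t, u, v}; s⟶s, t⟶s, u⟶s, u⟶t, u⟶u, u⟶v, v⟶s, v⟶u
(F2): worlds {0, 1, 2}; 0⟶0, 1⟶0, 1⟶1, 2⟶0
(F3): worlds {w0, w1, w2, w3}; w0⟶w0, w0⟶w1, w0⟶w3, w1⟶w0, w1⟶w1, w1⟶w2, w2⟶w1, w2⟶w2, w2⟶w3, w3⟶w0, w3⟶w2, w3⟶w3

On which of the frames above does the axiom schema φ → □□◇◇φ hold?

(F3)

The schema corresponds to a generalized confluence (Geach) condition: ∀x ∀z (xR²z → ∃w (x = w ∧ zR²w)).
(F1): fails — tR²s but no w with t=w and sR²w.
(F2): fails — 1R²0 but no w with 1=w and 0R²w.
(F3): holds.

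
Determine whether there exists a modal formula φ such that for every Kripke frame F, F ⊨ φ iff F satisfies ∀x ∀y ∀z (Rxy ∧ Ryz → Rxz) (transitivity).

This is a Sahlqvist condition; the 4 axiom □p → □□p defines it.
Suppose □p→□□p is valid. Take Rxy, Ryz and set V(p)={w : Rxw}. Then □p at x, so □□p at x, so □p at y, so p at z, i.e. Rxz.

Yes — defined by □p → □□p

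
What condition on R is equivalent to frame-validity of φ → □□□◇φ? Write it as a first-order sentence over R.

This is a Sahlqvist (Geach-type) schema ◇^0□^0φ → □^3◇^1φ.
Minimal-valuation argument: fix x; take any y with xR^0y and any z with xR^3z. Set V(φ) to the set of worlds R-reachable from y in exactly 0 steps. Then □^0φ holds at y, so the antecedent holds at x; validity forces ◇^1φ at z, giving a w with zR^1w and yR^0w.
First-order correspondent: ∀x ∀z (xR³z → ∃w (x = w ∧ zRw)).

∀x ∀z (xR³z → ∃w (x = w ∧ zRw))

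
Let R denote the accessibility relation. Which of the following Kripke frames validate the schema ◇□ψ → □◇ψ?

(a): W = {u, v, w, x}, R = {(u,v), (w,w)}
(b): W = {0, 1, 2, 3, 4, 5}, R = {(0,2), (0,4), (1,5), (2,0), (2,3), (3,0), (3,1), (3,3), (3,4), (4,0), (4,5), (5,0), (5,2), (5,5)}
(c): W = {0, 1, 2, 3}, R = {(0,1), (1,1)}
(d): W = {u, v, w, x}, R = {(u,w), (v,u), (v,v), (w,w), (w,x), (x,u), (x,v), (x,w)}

The schema corresponds to convergence: ∀x ∀y ∀z (Rxy ∧ Rxz → ∃w (Ryw ∧ Rzw)).
(a): fails — Ruv and Ruv but v and v have no common successor.
(b): fails — R34 and R30 but 4 and 0 have no common successor.
(c): ✓.
(d): fails — Rvv and Rvu but v and u have no common successor.

(c)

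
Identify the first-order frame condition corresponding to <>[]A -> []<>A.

convergence

Suppose ◇□A→□◇A is valid. Take Rxy, Rxz and set V(A)={w : Ryw}. Then □A at y so ◇□A at x, so □◇A at x, so ◇A at z, giving w with Rzw and Ryw.
The converse is a direct semantic check.
Frame condition: forall x forall y forall z (Rxy & Rxz -> exists w (Ryw & Rzw)).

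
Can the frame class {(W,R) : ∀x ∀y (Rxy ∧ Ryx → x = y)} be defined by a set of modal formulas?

Any modally definable frame class is closed under surjective bounded morphisms.
The 4-cycle (worlds w0,w1,w2,w3 with w0→w1→w2→w3→w0) is antisymmetric. Sending even-indexed worlds to s and odd-indexed worlds to t is a surjective bounded morphism onto the two-world frame with s↔t, which is not antisymmetric.
So the class is not modally definable.

No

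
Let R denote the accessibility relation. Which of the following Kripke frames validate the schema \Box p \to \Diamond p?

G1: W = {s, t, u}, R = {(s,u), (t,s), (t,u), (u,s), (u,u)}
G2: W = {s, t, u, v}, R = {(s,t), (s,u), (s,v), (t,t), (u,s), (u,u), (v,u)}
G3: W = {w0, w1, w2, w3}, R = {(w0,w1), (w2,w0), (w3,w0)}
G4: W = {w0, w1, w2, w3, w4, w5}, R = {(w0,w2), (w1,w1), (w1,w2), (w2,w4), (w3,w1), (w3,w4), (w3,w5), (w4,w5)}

G1, G2

The schema corresponds to seriality: \forall x \exists y Rxy.
G1: ✓.
G2: ✓.
G3: fails — world w1 has no successor.
G4: fails — world w5 has no successor.
Valid on: G1, G2.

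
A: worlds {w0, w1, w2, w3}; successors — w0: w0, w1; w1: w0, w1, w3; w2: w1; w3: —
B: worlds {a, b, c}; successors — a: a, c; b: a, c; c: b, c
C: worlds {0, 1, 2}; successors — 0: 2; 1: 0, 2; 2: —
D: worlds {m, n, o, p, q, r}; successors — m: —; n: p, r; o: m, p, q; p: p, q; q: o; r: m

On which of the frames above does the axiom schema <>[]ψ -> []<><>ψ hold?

This is the axiom for a generalized confluence (Geach) condition; its first-order frame correspondent is forall x forall y forall z ((xRy & xRz) -> exists w (yRw & z R^2 w)).
A: fails — w1Rw0, w1Rw3 but no w with w0Rw and w3R²w.
B: condition met.
C: fails — 0R2, 0R2 but no w with 2Rw and 2R²w.
D: fails — nRp, nRr but no w with pRw and rR²w.
Valid on: B.

B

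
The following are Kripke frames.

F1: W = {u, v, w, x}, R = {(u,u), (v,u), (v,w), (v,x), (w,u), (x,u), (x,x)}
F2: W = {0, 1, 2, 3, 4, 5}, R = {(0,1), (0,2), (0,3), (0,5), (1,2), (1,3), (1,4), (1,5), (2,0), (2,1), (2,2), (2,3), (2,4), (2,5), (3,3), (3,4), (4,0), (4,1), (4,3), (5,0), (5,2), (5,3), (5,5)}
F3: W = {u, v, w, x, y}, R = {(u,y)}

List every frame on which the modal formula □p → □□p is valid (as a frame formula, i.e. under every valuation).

The schema corresponds to transitivity: ∀x ∀y ∀z (Rxy ∧ Ryz → Rxz).
F1: satisfies the condition.
F2: fails — R34 and R40 but not R30.
F3: satisfies the condition.
Valid on: F1, F3.

F1, F3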